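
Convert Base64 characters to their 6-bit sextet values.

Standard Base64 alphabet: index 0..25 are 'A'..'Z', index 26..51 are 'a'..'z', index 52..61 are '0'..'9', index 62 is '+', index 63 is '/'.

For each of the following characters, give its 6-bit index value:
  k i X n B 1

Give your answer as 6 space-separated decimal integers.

Answer: 36 34 23 39 1 53

Derivation:
'k': a..z range, 26 + ord('k') − ord('a') = 36
'i': a..z range, 26 + ord('i') − ord('a') = 34
'X': A..Z range, ord('X') − ord('A') = 23
'n': a..z range, 26 + ord('n') − ord('a') = 39
'B': A..Z range, ord('B') − ord('A') = 1
'1': 0..9 range, 52 + ord('1') − ord('0') = 53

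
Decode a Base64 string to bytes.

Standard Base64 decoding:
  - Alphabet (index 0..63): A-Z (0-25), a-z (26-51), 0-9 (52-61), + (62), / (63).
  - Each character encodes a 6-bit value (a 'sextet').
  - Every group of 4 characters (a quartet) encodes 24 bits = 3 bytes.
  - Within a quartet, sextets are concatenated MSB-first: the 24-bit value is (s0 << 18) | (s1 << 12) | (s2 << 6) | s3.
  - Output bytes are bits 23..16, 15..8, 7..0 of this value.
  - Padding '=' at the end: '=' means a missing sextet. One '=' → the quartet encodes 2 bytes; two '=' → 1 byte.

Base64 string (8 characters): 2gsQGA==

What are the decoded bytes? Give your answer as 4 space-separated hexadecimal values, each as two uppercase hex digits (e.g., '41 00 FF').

Answer: DA 0B 10 18

Derivation:
After char 0 ('2'=54): chars_in_quartet=1 acc=0x36 bytes_emitted=0
After char 1 ('g'=32): chars_in_quartet=2 acc=0xDA0 bytes_emitted=0
After char 2 ('s'=44): chars_in_quartet=3 acc=0x3682C bytes_emitted=0
After char 3 ('Q'=16): chars_in_quartet=4 acc=0xDA0B10 -> emit DA 0B 10, reset; bytes_emitted=3
After char 4 ('G'=6): chars_in_quartet=1 acc=0x6 bytes_emitted=3
After char 5 ('A'=0): chars_in_quartet=2 acc=0x180 bytes_emitted=3
Padding '==': partial quartet acc=0x180 -> emit 18; bytes_emitted=4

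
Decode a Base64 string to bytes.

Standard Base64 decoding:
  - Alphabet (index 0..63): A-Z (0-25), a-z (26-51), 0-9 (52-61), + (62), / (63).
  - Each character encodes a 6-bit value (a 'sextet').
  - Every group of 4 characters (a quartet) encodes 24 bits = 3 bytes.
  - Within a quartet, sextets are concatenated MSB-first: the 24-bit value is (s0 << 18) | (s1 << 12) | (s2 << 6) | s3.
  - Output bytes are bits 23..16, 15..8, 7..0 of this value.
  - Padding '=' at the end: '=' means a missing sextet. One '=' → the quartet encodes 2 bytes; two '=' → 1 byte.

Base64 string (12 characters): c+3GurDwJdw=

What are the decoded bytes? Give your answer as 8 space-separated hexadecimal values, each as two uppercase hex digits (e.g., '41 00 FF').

After char 0 ('c'=28): chars_in_quartet=1 acc=0x1C bytes_emitted=0
After char 1 ('+'=62): chars_in_quartet=2 acc=0x73E bytes_emitted=0
After char 2 ('3'=55): chars_in_quartet=3 acc=0x1CFB7 bytes_emitted=0
After char 3 ('G'=6): chars_in_quartet=4 acc=0x73EDC6 -> emit 73 ED C6, reset; bytes_emitted=3
After char 4 ('u'=46): chars_in_quartet=1 acc=0x2E bytes_emitted=3
After char 5 ('r'=43): chars_in_quartet=2 acc=0xBAB bytes_emitted=3
After char 6 ('D'=3): chars_in_quartet=3 acc=0x2EAC3 bytes_emitted=3
After char 7 ('w'=48): chars_in_quartet=4 acc=0xBAB0F0 -> emit BA B0 F0, reset; bytes_emitted=6
After char 8 ('J'=9): chars_in_quartet=1 acc=0x9 bytes_emitted=6
After char 9 ('d'=29): chars_in_quartet=2 acc=0x25D bytes_emitted=6
After char 10 ('w'=48): chars_in_quartet=3 acc=0x9770 bytes_emitted=6
Padding '=': partial quartet acc=0x9770 -> emit 25 DC; bytes_emitted=8

Answer: 73 ED C6 BA B0 F0 25 DC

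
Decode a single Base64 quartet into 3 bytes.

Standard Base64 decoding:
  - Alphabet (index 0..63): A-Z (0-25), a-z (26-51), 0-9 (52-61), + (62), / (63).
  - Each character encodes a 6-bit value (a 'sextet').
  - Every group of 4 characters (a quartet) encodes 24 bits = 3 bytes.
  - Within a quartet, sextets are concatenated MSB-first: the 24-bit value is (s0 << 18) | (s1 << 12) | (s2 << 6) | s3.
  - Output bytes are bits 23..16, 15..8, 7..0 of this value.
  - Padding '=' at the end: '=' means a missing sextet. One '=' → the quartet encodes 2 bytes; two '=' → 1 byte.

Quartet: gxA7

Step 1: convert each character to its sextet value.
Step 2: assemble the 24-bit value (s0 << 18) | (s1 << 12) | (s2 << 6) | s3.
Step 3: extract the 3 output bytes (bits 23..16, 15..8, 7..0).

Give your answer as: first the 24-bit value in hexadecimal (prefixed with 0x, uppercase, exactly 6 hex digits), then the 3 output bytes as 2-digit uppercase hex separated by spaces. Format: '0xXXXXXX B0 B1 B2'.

Answer: 0x83103B 83 10 3B

Derivation:
Sextets: g=32, x=49, A=0, 7=59
24-bit: (32<<18) | (49<<12) | (0<<6) | 59
      = 0x800000 | 0x031000 | 0x000000 | 0x00003B
      = 0x83103B
Bytes: (v>>16)&0xFF=83, (v>>8)&0xFF=10, v&0xFF=3B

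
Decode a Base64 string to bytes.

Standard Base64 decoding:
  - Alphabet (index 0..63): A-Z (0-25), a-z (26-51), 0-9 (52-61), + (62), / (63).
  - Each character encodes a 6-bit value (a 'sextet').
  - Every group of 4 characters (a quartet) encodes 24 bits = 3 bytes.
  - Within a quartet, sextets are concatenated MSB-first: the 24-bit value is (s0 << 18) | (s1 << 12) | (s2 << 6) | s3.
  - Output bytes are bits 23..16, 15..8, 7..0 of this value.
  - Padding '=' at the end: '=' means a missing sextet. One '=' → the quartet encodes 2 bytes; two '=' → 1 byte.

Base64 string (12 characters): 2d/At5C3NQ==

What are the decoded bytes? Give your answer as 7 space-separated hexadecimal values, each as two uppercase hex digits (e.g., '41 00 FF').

Answer: D9 DF C0 B7 90 B7 35

Derivation:
After char 0 ('2'=54): chars_in_quartet=1 acc=0x36 bytes_emitted=0
After char 1 ('d'=29): chars_in_quartet=2 acc=0xD9D bytes_emitted=0
After char 2 ('/'=63): chars_in_quartet=3 acc=0x3677F bytes_emitted=0
After char 3 ('A'=0): chars_in_quartet=4 acc=0xD9DFC0 -> emit D9 DF C0, reset; bytes_emitted=3
After char 4 ('t'=45): chars_in_quartet=1 acc=0x2D bytes_emitted=3
After char 5 ('5'=57): chars_in_quartet=2 acc=0xB79 bytes_emitted=3
After char 6 ('C'=2): chars_in_quartet=3 acc=0x2DE42 bytes_emitted=3
After char 7 ('3'=55): chars_in_quartet=4 acc=0xB790B7 -> emit B7 90 B7, reset; bytes_emitted=6
After char 8 ('N'=13): chars_in_quartet=1 acc=0xD bytes_emitted=6
After char 9 ('Q'=16): chars_in_quartet=2 acc=0x350 bytes_emitted=6
Padding '==': partial quartet acc=0x350 -> emit 35; bytes_emitted=7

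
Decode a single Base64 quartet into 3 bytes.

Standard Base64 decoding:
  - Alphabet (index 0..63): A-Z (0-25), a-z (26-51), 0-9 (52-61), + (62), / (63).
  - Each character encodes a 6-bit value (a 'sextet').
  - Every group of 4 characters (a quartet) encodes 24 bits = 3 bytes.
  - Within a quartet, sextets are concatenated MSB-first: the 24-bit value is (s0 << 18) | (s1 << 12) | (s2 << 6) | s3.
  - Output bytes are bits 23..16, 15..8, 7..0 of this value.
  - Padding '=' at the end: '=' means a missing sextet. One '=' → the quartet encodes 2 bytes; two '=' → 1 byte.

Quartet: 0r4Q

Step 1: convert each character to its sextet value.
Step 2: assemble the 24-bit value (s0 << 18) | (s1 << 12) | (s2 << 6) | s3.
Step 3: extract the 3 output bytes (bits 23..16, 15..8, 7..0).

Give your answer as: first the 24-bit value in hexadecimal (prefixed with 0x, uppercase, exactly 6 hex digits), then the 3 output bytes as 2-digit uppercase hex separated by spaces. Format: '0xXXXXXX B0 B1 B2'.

Sextets: 0=52, r=43, 4=56, Q=16
24-bit: (52<<18) | (43<<12) | (56<<6) | 16
      = 0xD00000 | 0x02B000 | 0x000E00 | 0x000010
      = 0xD2BE10
Bytes: (v>>16)&0xFF=D2, (v>>8)&0xFF=BE, v&0xFF=10

Answer: 0xD2BE10 D2 BE 10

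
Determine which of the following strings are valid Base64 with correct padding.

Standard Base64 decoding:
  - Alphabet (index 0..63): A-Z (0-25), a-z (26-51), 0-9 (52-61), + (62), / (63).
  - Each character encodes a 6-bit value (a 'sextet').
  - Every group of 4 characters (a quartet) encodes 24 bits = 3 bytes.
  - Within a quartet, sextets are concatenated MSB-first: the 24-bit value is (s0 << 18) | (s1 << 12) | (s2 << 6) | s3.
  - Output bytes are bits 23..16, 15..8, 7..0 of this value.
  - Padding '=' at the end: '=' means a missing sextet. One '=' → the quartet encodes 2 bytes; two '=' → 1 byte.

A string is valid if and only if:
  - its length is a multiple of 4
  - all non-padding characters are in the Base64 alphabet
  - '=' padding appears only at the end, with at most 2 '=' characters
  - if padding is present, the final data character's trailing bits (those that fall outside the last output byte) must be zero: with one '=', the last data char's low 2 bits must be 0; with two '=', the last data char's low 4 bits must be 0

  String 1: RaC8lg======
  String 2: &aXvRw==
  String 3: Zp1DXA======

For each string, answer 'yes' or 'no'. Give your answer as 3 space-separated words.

String 1: 'RaC8lg======' → invalid (6 pad chars (max 2))
String 2: '&aXvRw==' → invalid (bad char(s): ['&'])
String 3: 'Zp1DXA======' → invalid (6 pad chars (max 2))

Answer: no no no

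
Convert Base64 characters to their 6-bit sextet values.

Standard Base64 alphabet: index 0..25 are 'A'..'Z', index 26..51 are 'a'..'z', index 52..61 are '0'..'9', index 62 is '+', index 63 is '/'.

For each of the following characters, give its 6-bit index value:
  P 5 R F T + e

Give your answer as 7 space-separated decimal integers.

'P': A..Z range, ord('P') − ord('A') = 15
'5': 0..9 range, 52 + ord('5') − ord('0') = 57
'R': A..Z range, ord('R') − ord('A') = 17
'F': A..Z range, ord('F') − ord('A') = 5
'T': A..Z range, ord('T') − ord('A') = 19
'+': index 62
'e': a..z range, 26 + ord('e') − ord('a') = 30

Answer: 15 57 17 5 19 62 30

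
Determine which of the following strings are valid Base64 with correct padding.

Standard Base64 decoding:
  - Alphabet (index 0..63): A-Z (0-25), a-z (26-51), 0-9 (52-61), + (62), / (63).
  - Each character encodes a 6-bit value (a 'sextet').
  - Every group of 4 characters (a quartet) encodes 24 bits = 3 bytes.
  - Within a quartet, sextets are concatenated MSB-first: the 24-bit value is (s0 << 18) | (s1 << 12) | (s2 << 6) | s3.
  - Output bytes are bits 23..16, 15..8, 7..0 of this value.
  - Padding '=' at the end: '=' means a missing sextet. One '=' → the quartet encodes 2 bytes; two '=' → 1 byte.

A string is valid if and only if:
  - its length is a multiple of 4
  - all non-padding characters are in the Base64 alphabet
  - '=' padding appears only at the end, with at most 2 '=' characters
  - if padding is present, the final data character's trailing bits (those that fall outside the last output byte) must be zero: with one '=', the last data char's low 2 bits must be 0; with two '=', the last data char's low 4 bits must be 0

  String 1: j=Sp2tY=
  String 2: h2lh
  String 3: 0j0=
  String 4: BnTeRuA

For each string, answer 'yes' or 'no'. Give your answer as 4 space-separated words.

String 1: 'j=Sp2tY=' → invalid (bad char(s): ['=']; '=' in middle)
String 2: 'h2lh' → valid
String 3: '0j0=' → valid
String 4: 'BnTeRuA' → invalid (len=7 not mult of 4)

Answer: no yes yes no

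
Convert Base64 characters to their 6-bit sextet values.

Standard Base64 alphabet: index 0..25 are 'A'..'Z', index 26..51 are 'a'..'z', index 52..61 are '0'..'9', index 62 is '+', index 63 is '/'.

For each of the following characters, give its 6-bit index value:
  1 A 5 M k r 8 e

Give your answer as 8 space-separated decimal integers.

'1': 0..9 range, 52 + ord('1') − ord('0') = 53
'A': A..Z range, ord('A') − ord('A') = 0
'5': 0..9 range, 52 + ord('5') − ord('0') = 57
'M': A..Z range, ord('M') − ord('A') = 12
'k': a..z range, 26 + ord('k') − ord('a') = 36
'r': a..z range, 26 + ord('r') − ord('a') = 43
'8': 0..9 range, 52 + ord('8') − ord('0') = 60
'e': a..z range, 26 + ord('e') − ord('a') = 30

Answer: 53 0 57 12 36 43 60 30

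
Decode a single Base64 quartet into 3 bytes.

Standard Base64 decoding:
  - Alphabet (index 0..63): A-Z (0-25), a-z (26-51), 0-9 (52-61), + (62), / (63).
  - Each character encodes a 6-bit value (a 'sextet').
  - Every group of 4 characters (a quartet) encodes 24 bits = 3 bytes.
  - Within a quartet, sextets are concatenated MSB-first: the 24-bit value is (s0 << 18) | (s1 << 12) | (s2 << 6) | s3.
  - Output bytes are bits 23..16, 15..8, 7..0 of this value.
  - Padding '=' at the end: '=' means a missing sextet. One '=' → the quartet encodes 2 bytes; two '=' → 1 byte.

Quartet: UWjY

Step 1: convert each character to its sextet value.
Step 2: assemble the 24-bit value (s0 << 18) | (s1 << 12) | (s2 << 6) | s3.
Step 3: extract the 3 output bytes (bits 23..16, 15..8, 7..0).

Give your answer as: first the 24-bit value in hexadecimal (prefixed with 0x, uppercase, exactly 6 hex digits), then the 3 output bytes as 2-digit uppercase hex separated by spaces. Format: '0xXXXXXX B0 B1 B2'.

Answer: 0x5168D8 51 68 D8

Derivation:
Sextets: U=20, W=22, j=35, Y=24
24-bit: (20<<18) | (22<<12) | (35<<6) | 24
      = 0x500000 | 0x016000 | 0x0008C0 | 0x000018
      = 0x5168D8
Bytes: (v>>16)&0xFF=51, (v>>8)&0xFF=68, v&0xFF=D8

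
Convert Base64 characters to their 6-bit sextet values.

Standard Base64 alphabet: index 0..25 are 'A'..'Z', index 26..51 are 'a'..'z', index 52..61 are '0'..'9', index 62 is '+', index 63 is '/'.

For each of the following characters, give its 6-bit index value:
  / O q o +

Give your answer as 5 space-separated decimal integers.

Answer: 63 14 42 40 62

Derivation:
'/': index 63
'O': A..Z range, ord('O') − ord('A') = 14
'q': a..z range, 26 + ord('q') − ord('a') = 42
'o': a..z range, 26 + ord('o') − ord('a') = 40
'+': index 62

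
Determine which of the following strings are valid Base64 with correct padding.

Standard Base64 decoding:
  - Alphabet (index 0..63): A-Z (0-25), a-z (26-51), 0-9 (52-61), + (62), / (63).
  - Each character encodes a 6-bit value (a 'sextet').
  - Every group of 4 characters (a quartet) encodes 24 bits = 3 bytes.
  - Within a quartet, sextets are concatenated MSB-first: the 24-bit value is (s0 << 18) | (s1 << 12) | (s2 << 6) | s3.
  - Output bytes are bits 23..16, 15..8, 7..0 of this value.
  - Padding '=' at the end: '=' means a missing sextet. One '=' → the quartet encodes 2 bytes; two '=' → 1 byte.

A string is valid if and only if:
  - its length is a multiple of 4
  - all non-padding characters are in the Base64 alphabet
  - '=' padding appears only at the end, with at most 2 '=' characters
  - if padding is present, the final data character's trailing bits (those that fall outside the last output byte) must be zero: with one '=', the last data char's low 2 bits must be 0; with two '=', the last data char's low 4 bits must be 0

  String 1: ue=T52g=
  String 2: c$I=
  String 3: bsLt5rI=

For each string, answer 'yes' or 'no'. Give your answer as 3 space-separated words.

Answer: no no yes

Derivation:
String 1: 'ue=T52g=' → invalid (bad char(s): ['=']; '=' in middle)
String 2: 'c$I=' → invalid (bad char(s): ['$'])
String 3: 'bsLt5rI=' → valid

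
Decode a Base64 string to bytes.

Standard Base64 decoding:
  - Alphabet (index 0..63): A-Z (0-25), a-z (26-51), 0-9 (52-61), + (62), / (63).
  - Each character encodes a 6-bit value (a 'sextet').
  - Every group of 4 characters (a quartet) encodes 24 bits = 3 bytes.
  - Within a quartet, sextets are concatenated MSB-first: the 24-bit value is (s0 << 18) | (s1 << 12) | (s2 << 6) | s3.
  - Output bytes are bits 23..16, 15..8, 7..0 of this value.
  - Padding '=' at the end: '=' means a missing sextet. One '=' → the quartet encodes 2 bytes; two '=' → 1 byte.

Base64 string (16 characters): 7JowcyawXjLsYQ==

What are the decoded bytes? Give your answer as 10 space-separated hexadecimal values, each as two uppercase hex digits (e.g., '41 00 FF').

Answer: EC 9A 30 73 26 B0 5E 32 EC 61

Derivation:
After char 0 ('7'=59): chars_in_quartet=1 acc=0x3B bytes_emitted=0
After char 1 ('J'=9): chars_in_quartet=2 acc=0xEC9 bytes_emitted=0
After char 2 ('o'=40): chars_in_quartet=3 acc=0x3B268 bytes_emitted=0
After char 3 ('w'=48): chars_in_quartet=4 acc=0xEC9A30 -> emit EC 9A 30, reset; bytes_emitted=3
After char 4 ('c'=28): chars_in_quartet=1 acc=0x1C bytes_emitted=3
After char 5 ('y'=50): chars_in_quartet=2 acc=0x732 bytes_emitted=3
After char 6 ('a'=26): chars_in_quartet=3 acc=0x1CC9A bytes_emitted=3
After char 7 ('w'=48): chars_in_quartet=4 acc=0x7326B0 -> emit 73 26 B0, reset; bytes_emitted=6
After char 8 ('X'=23): chars_in_quartet=1 acc=0x17 bytes_emitted=6
After char 9 ('j'=35): chars_in_quartet=2 acc=0x5E3 bytes_emitted=6
After char 10 ('L'=11): chars_in_quartet=3 acc=0x178CB bytes_emitted=6
After char 11 ('s'=44): chars_in_quartet=4 acc=0x5E32EC -> emit 5E 32 EC, reset; bytes_emitted=9
After char 12 ('Y'=24): chars_in_quartet=1 acc=0x18 bytes_emitted=9
After char 13 ('Q'=16): chars_in_quartet=2 acc=0x610 bytes_emitted=9
Padding '==': partial quartet acc=0x610 -> emit 61; bytes_emitted=10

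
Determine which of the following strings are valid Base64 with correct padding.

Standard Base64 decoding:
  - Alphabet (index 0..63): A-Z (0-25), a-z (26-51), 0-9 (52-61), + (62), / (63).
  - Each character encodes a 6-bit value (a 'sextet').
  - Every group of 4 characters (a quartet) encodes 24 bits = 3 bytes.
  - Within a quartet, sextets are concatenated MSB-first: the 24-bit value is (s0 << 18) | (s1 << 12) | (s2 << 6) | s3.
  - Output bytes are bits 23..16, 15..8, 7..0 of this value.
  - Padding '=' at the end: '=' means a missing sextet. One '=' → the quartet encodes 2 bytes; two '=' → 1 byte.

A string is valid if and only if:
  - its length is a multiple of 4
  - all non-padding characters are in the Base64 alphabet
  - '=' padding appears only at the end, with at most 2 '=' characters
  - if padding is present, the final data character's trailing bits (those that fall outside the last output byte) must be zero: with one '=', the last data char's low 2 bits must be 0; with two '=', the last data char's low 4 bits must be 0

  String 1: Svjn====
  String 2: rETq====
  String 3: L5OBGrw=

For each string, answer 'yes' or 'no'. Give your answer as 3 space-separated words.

Answer: no no yes

Derivation:
String 1: 'Svjn====' → invalid (4 pad chars (max 2))
String 2: 'rETq====' → invalid (4 pad chars (max 2))
String 3: 'L5OBGrw=' → valid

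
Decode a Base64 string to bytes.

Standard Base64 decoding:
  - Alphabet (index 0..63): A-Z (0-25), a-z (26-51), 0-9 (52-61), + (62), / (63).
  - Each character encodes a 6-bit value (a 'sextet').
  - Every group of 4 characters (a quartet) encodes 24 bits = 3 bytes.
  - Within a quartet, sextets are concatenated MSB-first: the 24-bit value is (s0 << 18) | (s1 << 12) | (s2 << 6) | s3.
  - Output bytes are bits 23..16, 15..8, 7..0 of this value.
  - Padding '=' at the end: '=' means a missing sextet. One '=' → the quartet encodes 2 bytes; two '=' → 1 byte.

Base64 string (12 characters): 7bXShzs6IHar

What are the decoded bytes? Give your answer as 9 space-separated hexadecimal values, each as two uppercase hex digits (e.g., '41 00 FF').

Answer: ED B5 D2 87 3B 3A 20 76 AB

Derivation:
After char 0 ('7'=59): chars_in_quartet=1 acc=0x3B bytes_emitted=0
After char 1 ('b'=27): chars_in_quartet=2 acc=0xEDB bytes_emitted=0
After char 2 ('X'=23): chars_in_quartet=3 acc=0x3B6D7 bytes_emitted=0
After char 3 ('S'=18): chars_in_quartet=4 acc=0xEDB5D2 -> emit ED B5 D2, reset; bytes_emitted=3
After char 4 ('h'=33): chars_in_quartet=1 acc=0x21 bytes_emitted=3
After char 5 ('z'=51): chars_in_quartet=2 acc=0x873 bytes_emitted=3
After char 6 ('s'=44): chars_in_quartet=3 acc=0x21CEC bytes_emitted=3
After char 7 ('6'=58): chars_in_quartet=4 acc=0x873B3A -> emit 87 3B 3A, reset; bytes_emitted=6
After char 8 ('I'=8): chars_in_quartet=1 acc=0x8 bytes_emitted=6
After char 9 ('H'=7): chars_in_quartet=2 acc=0x207 bytes_emitted=6
After char 10 ('a'=26): chars_in_quartet=3 acc=0x81DA bytes_emitted=6
After char 11 ('r'=43): chars_in_quartet=4 acc=0x2076AB -> emit 20 76 AB, reset; bytes_emitted=9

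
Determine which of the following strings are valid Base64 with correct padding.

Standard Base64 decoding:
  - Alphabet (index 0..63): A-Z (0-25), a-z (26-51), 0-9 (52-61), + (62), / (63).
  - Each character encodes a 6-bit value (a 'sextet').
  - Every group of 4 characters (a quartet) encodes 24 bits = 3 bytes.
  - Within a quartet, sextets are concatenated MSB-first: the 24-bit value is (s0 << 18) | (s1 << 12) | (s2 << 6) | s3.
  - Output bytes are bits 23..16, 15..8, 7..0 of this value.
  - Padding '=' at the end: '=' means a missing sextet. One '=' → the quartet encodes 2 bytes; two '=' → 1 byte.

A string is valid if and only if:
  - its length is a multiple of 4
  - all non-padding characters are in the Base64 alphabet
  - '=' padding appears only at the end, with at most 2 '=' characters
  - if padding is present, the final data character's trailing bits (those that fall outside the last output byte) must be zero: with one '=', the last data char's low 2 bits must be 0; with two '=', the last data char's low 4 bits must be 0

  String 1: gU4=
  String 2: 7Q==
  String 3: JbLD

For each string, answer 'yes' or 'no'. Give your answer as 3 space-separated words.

Answer: yes yes yes

Derivation:
String 1: 'gU4=' → valid
String 2: '7Q==' → valid
String 3: 'JbLD' → valid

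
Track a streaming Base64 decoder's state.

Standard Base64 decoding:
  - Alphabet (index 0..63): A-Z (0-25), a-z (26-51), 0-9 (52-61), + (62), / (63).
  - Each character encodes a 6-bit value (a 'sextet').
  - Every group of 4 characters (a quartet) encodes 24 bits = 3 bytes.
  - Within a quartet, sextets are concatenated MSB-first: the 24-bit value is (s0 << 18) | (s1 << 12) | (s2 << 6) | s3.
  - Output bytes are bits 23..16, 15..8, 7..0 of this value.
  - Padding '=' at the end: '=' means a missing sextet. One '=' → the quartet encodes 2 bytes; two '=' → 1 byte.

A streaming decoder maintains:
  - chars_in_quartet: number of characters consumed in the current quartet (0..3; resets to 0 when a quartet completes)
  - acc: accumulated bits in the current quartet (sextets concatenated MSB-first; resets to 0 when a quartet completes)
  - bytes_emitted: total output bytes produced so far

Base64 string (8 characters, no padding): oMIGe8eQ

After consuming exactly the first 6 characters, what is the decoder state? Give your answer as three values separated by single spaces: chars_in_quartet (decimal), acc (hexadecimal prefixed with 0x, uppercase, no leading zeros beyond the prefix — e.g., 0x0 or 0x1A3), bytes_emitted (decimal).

Answer: 2 0x7BC 3

Derivation:
After char 0 ('o'=40): chars_in_quartet=1 acc=0x28 bytes_emitted=0
After char 1 ('M'=12): chars_in_quartet=2 acc=0xA0C bytes_emitted=0
After char 2 ('I'=8): chars_in_quartet=3 acc=0x28308 bytes_emitted=0
After char 3 ('G'=6): chars_in_quartet=4 acc=0xA0C206 -> emit A0 C2 06, reset; bytes_emitted=3
After char 4 ('e'=30): chars_in_quartet=1 acc=0x1E bytes_emitted=3
After char 5 ('8'=60): chars_in_quartet=2 acc=0x7BC bytes_emitted=3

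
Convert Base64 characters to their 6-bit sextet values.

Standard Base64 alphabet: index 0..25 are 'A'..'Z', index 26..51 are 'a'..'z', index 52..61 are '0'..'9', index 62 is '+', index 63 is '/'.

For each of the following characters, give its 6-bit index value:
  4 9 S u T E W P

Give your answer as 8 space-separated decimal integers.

'4': 0..9 range, 52 + ord('4') − ord('0') = 56
'9': 0..9 range, 52 + ord('9') − ord('0') = 61
'S': A..Z range, ord('S') − ord('A') = 18
'u': a..z range, 26 + ord('u') − ord('a') = 46
'T': A..Z range, ord('T') − ord('A') = 19
'E': A..Z range, ord('E') − ord('A') = 4
'W': A..Z range, ord('W') − ord('A') = 22
'P': A..Z range, ord('P') − ord('A') = 15

Answer: 56 61 18 46 19 4 22 15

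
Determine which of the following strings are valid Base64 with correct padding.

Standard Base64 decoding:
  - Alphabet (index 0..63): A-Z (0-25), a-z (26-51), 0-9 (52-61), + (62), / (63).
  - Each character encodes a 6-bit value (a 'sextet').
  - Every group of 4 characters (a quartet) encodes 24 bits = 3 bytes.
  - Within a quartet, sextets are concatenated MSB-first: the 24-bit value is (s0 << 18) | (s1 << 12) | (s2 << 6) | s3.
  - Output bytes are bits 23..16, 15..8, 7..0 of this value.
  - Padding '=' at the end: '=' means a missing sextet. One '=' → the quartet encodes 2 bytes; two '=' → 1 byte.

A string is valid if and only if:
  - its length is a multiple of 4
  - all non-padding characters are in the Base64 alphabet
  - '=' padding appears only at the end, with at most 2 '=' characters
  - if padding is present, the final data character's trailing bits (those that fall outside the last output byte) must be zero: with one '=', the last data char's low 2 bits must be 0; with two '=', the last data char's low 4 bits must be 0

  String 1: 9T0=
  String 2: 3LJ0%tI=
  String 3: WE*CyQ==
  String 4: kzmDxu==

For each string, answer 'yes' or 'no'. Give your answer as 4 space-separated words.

String 1: '9T0=' → valid
String 2: '3LJ0%tI=' → invalid (bad char(s): ['%'])
String 3: 'WE*CyQ==' → invalid (bad char(s): ['*'])
String 4: 'kzmDxu==' → invalid (bad trailing bits)

Answer: yes no no no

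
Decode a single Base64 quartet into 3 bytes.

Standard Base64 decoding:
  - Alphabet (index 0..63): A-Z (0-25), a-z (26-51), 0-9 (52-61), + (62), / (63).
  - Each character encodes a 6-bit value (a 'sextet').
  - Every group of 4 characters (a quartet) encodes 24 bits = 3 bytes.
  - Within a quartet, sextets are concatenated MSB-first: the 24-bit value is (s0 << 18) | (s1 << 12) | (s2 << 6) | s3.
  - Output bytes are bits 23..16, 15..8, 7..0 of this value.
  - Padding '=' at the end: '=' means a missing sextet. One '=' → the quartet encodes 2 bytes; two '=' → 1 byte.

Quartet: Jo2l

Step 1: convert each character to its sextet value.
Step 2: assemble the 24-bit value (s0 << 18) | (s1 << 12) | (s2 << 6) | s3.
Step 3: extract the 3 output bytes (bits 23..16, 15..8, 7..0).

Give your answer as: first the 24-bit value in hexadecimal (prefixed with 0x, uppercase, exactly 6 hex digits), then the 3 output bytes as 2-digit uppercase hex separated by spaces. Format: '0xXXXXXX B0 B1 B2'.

Answer: 0x268DA5 26 8D A5

Derivation:
Sextets: J=9, o=40, 2=54, l=37
24-bit: (9<<18) | (40<<12) | (54<<6) | 37
      = 0x240000 | 0x028000 | 0x000D80 | 0x000025
      = 0x268DA5
Bytes: (v>>16)&0xFF=26, (v>>8)&0xFF=8D, v&0xFF=A5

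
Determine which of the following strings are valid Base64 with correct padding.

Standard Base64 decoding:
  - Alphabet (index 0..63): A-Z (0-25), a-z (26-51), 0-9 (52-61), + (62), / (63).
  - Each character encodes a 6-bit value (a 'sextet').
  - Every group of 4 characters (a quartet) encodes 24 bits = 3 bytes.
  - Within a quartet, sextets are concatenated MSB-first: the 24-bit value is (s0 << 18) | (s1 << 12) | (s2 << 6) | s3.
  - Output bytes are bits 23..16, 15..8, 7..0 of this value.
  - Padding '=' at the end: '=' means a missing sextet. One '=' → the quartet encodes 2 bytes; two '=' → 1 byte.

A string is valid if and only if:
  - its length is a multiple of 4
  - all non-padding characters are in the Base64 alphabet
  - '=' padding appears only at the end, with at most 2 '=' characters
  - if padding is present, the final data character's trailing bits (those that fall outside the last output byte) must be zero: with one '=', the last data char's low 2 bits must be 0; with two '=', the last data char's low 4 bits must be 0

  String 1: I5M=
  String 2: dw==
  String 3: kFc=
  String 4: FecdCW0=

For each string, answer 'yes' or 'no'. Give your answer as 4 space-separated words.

Answer: yes yes yes yes

Derivation:
String 1: 'I5M=' → valid
String 2: 'dw==' → valid
String 3: 'kFc=' → valid
String 4: 'FecdCW0=' → valid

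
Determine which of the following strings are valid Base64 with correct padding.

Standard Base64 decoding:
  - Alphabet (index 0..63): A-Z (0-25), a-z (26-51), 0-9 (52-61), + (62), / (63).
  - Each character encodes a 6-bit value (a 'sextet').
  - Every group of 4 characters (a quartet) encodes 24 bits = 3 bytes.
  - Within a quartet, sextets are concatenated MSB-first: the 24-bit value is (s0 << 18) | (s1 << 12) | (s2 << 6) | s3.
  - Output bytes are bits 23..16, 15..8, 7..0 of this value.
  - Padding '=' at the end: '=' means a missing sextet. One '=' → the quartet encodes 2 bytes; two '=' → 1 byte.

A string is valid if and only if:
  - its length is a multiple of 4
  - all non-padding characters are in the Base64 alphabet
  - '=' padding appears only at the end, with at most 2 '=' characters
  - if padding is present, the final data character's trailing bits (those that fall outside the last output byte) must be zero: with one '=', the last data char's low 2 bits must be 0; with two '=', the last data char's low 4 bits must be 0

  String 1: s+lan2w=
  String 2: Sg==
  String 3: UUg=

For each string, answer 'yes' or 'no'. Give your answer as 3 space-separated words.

String 1: 's+lan2w=' → valid
String 2: 'Sg==' → valid
String 3: 'UUg=' → valid

Answer: yes yes yes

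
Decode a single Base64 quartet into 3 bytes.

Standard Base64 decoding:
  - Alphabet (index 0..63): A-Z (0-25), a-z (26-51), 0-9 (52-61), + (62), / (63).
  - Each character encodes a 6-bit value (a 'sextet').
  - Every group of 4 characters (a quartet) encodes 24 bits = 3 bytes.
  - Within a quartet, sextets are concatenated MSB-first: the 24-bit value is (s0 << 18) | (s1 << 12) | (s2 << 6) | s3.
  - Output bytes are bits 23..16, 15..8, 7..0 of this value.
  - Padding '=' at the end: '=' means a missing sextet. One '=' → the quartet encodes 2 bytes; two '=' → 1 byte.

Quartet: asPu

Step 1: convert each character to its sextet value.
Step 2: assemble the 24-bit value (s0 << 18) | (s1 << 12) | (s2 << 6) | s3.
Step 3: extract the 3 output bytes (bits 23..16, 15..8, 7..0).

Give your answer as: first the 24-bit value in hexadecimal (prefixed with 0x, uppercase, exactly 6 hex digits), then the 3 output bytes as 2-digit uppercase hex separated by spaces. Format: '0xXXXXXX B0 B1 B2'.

Sextets: a=26, s=44, P=15, u=46
24-bit: (26<<18) | (44<<12) | (15<<6) | 46
      = 0x680000 | 0x02C000 | 0x0003C0 | 0x00002E
      = 0x6AC3EE
Bytes: (v>>16)&0xFF=6A, (v>>8)&0xFF=C3, v&0xFF=EE

Answer: 0x6AC3EE 6A C3 EE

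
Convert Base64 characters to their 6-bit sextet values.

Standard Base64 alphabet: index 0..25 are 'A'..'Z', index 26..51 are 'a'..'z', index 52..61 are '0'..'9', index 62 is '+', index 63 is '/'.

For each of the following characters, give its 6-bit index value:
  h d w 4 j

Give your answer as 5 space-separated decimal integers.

'h': a..z range, 26 + ord('h') − ord('a') = 33
'd': a..z range, 26 + ord('d') − ord('a') = 29
'w': a..z range, 26 + ord('w') − ord('a') = 48
'4': 0..9 range, 52 + ord('4') − ord('0') = 56
'j': a..z range, 26 + ord('j') − ord('a') = 35

Answer: 33 29 48 56 35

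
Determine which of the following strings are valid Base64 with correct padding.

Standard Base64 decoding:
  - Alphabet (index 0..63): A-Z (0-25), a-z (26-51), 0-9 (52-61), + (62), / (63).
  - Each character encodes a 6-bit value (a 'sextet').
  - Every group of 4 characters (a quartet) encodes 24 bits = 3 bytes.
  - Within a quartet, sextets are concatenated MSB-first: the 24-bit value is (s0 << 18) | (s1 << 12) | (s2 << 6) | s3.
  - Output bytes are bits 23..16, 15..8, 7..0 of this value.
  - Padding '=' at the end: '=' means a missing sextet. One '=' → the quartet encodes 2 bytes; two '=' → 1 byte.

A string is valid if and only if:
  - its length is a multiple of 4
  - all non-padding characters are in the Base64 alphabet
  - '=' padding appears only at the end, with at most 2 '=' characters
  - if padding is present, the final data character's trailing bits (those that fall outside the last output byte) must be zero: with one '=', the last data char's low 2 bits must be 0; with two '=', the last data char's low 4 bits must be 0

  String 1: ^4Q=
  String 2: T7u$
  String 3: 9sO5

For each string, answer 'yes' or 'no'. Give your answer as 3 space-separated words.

String 1: '^4Q=' → invalid (bad char(s): ['^'])
String 2: 'T7u$' → invalid (bad char(s): ['$'])
String 3: '9sO5' → valid

Answer: no no yes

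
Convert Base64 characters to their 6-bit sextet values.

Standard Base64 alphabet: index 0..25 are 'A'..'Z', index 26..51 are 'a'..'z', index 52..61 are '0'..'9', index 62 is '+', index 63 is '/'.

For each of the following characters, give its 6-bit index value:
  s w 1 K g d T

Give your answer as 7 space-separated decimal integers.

Answer: 44 48 53 10 32 29 19

Derivation:
's': a..z range, 26 + ord('s') − ord('a') = 44
'w': a..z range, 26 + ord('w') − ord('a') = 48
'1': 0..9 range, 52 + ord('1') − ord('0') = 53
'K': A..Z range, ord('K') − ord('A') = 10
'g': a..z range, 26 + ord('g') − ord('a') = 32
'd': a..z range, 26 + ord('d') − ord('a') = 29
'T': A..Z range, ord('T') − ord('A') = 19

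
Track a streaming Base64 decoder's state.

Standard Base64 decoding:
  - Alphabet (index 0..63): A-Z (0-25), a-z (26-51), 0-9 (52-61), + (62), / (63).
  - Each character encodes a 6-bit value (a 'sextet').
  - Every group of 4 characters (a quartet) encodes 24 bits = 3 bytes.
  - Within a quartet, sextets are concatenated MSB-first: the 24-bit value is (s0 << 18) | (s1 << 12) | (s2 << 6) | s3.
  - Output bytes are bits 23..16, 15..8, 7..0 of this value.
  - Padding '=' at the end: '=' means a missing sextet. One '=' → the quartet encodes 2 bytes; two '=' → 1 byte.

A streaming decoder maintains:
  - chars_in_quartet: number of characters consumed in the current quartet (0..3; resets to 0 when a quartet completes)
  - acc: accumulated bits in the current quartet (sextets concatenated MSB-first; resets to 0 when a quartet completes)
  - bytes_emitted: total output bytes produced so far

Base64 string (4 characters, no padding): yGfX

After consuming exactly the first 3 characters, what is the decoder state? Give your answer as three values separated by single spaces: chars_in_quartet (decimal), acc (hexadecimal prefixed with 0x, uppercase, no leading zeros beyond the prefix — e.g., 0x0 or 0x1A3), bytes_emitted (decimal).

After char 0 ('y'=50): chars_in_quartet=1 acc=0x32 bytes_emitted=0
After char 1 ('G'=6): chars_in_quartet=2 acc=0xC86 bytes_emitted=0
After char 2 ('f'=31): chars_in_quartet=3 acc=0x3219F bytes_emitted=0

Answer: 3 0x3219F 0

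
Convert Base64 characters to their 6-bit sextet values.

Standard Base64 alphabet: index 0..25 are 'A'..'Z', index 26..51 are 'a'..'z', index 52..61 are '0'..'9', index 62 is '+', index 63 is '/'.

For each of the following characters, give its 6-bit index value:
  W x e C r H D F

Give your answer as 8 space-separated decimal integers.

'W': A..Z range, ord('W') − ord('A') = 22
'x': a..z range, 26 + ord('x') − ord('a') = 49
'e': a..z range, 26 + ord('e') − ord('a') = 30
'C': A..Z range, ord('C') − ord('A') = 2
'r': a..z range, 26 + ord('r') − ord('a') = 43
'H': A..Z range, ord('H') − ord('A') = 7
'D': A..Z range, ord('D') − ord('A') = 3
'F': A..Z range, ord('F') − ord('A') = 5

Answer: 22 49 30 2 43 7 3 5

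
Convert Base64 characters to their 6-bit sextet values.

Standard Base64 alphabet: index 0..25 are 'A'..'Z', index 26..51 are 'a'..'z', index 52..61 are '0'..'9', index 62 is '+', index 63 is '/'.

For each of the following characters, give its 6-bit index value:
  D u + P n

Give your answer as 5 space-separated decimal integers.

'D': A..Z range, ord('D') − ord('A') = 3
'u': a..z range, 26 + ord('u') − ord('a') = 46
'+': index 62
'P': A..Z range, ord('P') − ord('A') = 15
'n': a..z range, 26 + ord('n') − ord('a') = 39

Answer: 3 46 62 15 39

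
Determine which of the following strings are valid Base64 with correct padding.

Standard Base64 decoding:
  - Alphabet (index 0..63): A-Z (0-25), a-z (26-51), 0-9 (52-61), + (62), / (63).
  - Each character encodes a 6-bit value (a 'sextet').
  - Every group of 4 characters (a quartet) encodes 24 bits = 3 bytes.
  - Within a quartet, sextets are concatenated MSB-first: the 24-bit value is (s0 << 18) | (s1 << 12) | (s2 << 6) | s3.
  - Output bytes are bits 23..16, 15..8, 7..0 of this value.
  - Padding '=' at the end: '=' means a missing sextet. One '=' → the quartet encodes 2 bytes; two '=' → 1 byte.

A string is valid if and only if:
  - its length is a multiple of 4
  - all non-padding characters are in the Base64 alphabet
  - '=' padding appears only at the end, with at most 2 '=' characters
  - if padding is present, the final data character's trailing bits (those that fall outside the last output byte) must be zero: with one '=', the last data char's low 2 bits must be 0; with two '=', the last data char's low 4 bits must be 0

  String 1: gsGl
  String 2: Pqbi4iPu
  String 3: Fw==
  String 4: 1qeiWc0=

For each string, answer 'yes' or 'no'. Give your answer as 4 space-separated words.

String 1: 'gsGl' → valid
String 2: 'Pqbi4iPu' → valid
String 3: 'Fw==' → valid
String 4: '1qeiWc0=' → valid

Answer: yes yes yes yes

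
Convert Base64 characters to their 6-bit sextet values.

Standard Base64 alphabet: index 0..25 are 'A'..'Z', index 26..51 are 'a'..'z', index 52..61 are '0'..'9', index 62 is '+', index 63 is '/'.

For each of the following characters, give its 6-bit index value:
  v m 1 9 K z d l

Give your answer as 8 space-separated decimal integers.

Answer: 47 38 53 61 10 51 29 37

Derivation:
'v': a..z range, 26 + ord('v') − ord('a') = 47
'm': a..z range, 26 + ord('m') − ord('a') = 38
'1': 0..9 range, 52 + ord('1') − ord('0') = 53
'9': 0..9 range, 52 + ord('9') − ord('0') = 61
'K': A..Z range, ord('K') − ord('A') = 10
'z': a..z range, 26 + ord('z') − ord('a') = 51
'd': a..z range, 26 + ord('d') − ord('a') = 29
'l': a..z range, 26 + ord('l') − ord('a') = 37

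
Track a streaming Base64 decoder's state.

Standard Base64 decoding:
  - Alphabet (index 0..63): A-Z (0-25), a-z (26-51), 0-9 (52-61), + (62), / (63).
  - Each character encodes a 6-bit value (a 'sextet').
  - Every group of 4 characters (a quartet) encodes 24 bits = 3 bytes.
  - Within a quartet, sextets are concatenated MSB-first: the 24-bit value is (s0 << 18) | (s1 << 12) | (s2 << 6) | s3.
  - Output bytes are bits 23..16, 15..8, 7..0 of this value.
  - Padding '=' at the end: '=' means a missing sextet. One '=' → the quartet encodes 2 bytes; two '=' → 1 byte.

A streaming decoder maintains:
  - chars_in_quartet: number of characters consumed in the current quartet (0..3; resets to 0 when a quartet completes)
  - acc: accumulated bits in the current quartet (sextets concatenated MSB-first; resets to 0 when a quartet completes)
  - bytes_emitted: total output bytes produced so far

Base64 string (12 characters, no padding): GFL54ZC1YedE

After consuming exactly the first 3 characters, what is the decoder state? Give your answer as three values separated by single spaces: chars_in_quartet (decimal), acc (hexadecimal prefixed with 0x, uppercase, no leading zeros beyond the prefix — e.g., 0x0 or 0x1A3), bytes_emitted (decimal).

After char 0 ('G'=6): chars_in_quartet=1 acc=0x6 bytes_emitted=0
After char 1 ('F'=5): chars_in_quartet=2 acc=0x185 bytes_emitted=0
After char 2 ('L'=11): chars_in_quartet=3 acc=0x614B bytes_emitted=0

Answer: 3 0x614B 0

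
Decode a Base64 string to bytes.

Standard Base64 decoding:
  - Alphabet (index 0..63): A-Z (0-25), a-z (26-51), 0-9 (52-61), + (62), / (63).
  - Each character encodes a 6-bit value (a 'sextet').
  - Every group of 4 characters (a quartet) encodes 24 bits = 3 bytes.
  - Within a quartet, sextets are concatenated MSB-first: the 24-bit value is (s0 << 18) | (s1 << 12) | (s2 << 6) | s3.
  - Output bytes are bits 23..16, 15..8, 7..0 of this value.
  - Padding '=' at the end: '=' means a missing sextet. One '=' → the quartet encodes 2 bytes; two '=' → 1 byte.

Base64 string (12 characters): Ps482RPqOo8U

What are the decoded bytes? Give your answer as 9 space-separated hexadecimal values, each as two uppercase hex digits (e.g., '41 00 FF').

After char 0 ('P'=15): chars_in_quartet=1 acc=0xF bytes_emitted=0
After char 1 ('s'=44): chars_in_quartet=2 acc=0x3EC bytes_emitted=0
After char 2 ('4'=56): chars_in_quartet=3 acc=0xFB38 bytes_emitted=0
After char 3 ('8'=60): chars_in_quartet=4 acc=0x3ECE3C -> emit 3E CE 3C, reset; bytes_emitted=3
After char 4 ('2'=54): chars_in_quartet=1 acc=0x36 bytes_emitted=3
After char 5 ('R'=17): chars_in_quartet=2 acc=0xD91 bytes_emitted=3
After char 6 ('P'=15): chars_in_quartet=3 acc=0x3644F bytes_emitted=3
After char 7 ('q'=42): chars_in_quartet=4 acc=0xD913EA -> emit D9 13 EA, reset; bytes_emitted=6
After char 8 ('O'=14): chars_in_quartet=1 acc=0xE bytes_emitted=6
After char 9 ('o'=40): chars_in_quartet=2 acc=0x3A8 bytes_emitted=6
After char 10 ('8'=60): chars_in_quartet=3 acc=0xEA3C bytes_emitted=6
After char 11 ('U'=20): chars_in_quartet=4 acc=0x3A8F14 -> emit 3A 8F 14, reset; bytes_emitted=9

Answer: 3E CE 3C D9 13 EA 3A 8F 14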